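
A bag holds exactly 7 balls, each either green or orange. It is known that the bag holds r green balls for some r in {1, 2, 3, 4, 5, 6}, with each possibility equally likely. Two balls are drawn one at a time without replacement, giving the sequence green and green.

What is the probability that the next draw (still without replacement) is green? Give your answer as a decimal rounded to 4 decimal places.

0.6000

Compute the likelihood of the observed sequence for each case: P(data | r = 1) = (1/7)(0/6) = 0; P(data | r = 2) = (2/7)(1/6) = 1/21; P(data | r = 3) = (3/7)(2/6) = 1/7; P(data | r = 4) = (4/7)(3/6) = 2/7; P(data | r = 5) = (5/7)(4/6) = 10/21; P(data | r = 6) = (6/7)(5/6) = 5/7.
Weighting by the prior gives 1/6 · 0 = 0, 1/6 · 1/21 = 1/126, 1/6 · 1/7 = 1/42, 1/6 · 2/7 = 1/21, 1/6 · 10/21 = 5/63, 1/6 · 5/7 = 5/42; summing to 5/18.
Normalising, the posterior is P(r = 1 | data) = 0, P(r = 2 | data) = 1/35, P(r = 3 | data) = 3/35, P(r = 4 | data) = 6/35, P(r = 5 | data) = 2/7, P(r = 6 | data) = 3/7.
So P(green next | data) = Σ P(green next | H) P(H | data) = (0)(1/35) + (1/5)(3/35) + (2/5)(6/35) + (3/5)(2/7) + (4/5)(3/7) = 3/5.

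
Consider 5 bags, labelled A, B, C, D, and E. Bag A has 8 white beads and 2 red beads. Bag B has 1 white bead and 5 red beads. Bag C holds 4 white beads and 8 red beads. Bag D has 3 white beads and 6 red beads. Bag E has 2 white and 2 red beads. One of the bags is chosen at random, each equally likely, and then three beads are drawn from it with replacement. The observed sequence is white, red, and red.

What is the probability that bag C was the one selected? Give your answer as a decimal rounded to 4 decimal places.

0.2603

For each hypothesis, P(data | H) works out to: P(data | bag A) = (8/10)(2/10)(2/10) = 0.032; P(data | bag B) = (1/6)(5/6)(5/6) = 0.11574; P(data | bag C) = (4/12)(8/12)(8/12) = 0.14815; P(data | bag D) = (3/9)(6/9)(6/9) = 0.14815; P(data | bag E) = (2/4)(2/4)(2/4) = 0.125.
The prior-weighted likelihoods are 1/5 · 0.032 = 0.0064, 1/5 · 0.11574 = 0.023148, 1/5 · 0.14815 = 0.02963, 1/5 · 0.14815 = 0.02963, 1/5 · 0.125 = 0.025; summing to 0.11381.
So P(bag C | data) = (0.02963) / (0.11381) = 0.26035.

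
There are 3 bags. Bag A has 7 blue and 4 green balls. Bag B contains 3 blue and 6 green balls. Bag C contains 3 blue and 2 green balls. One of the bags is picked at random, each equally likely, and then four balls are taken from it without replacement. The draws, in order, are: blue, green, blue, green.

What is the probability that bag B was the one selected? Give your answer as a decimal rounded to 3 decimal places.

0.267

For each hypothesis, P(data | H) works out to: P(data | bag A) = (7/11)(4/10)(6/9)(3/8) = 0.063636; P(data | bag B) = (3/9)(6/8)(2/7)(5/6) = 0.059524; P(data | bag C) = (3/5)(2/4)(2/3)(1/2) = 0.1.
Multiplying each by its prior: 1/3 · 0.063636 = 0.021212, 1/3 · 0.059524 = 0.019841, 1/3 · 0.1 = 0.033333; with total 0.074387.
Therefore the posterior P(bag B | data) = (0.019841) / (0.074387) = 0.26673.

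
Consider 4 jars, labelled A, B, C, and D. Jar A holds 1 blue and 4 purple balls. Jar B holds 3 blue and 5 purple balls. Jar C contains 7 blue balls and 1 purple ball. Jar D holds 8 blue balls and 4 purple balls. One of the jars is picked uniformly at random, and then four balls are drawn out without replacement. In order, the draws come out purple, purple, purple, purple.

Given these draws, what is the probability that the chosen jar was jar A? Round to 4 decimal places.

The likelihood of the observed sequence under each hypothesis: P(data | jar A) = (4/5)(3/4)(2/3)(1/2) = 0.2; P(data | jar B) = (5/8)(4/7)(3/6)(2/5) = 0.071429; P(data | jar C) = (1/8)(0/7) = 0; P(data | jar D) = (4/12)(3/11)(2/10)(1/9) = 0.0020202.
Weighting by the prior gives 1/4 · 0.2 = 0.05, 1/4 · 0.071429 = 0.017857, 1/4 · 0 = 0, 1/4 · 0.0020202 = 0.00050505; these sum to 0.068362.
Therefore the posterior P(jar A | data) = (0.05) / (0.068362) = 0.7314.

0.7314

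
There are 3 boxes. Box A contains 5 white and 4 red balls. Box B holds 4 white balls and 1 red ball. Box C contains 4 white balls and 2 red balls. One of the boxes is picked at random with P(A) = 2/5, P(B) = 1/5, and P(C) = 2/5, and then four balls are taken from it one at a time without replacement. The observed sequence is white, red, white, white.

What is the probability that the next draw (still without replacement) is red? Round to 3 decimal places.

Under each hypothesis, the probability of the observed sequence is: P(data | box A) = (5/9)(4/8)(4/7)(3/6) = 0.079365; P(data | box B) = (4/5)(1/4)(3/3)(2/2) = 0.2; P(data | box C) = (4/6)(2/5)(3/4)(2/3) = 0.13333.
Multiplying each by its prior: 2/5 · 0.079365 = 0.031746, 1/5 · 0.2 = 0.04, 2/5 · 0.13333 = 0.053333; summing to 0.12508.
Normalising, the posterior is P(box A | data) = 0.25381, P(box B | data) = 0.3198, P(box C | data) = 0.4264.
Averaging over the posterior, P(red next | data) = (3/5)(0.25381) + (0)(0.3198) + (1/2)(0.4264) = 0.36548.

0.365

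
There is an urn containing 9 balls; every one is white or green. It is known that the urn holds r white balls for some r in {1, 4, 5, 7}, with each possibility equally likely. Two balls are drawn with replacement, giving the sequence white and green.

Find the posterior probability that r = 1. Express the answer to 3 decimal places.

For each hypothesis, P(data | H) works out to: P(data | r = 1) = (1/9)(8/9) = 8/81; P(data | r = 4) = (4/9)(5/9) = 20/81; P(data | r = 5) = (5/9)(4/9) = 20/81; P(data | r = 7) = (7/9)(2/9) = 14/81.
Multiplying each by its prior: 1/4 · 8/81 = 2/81, 1/4 · 20/81 = 5/81, 1/4 · 20/81 = 5/81, 1/4 · 14/81 = 7/162; summing to 31/162.
Hence P(r = 1 | data) = (2/81) / (31/162) = 4/31.

0.129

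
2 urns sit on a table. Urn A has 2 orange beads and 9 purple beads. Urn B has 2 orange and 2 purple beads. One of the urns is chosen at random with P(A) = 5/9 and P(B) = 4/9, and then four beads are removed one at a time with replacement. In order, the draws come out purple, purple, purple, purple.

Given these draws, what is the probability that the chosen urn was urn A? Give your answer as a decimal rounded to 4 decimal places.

Under each hypothesis, the probability of the observed sequence is: P(data | urn A) = (9/11)(9/11)(9/11)(9/11) = 0.44813; P(data | urn B) = (2/4)(2/4)(2/4)(2/4) = 0.0625.
Weighting by the prior gives 5/9 · 0.44813 = 0.24896, 4/9 · 0.0625 = 0.027778; with total 0.27674.
So P(urn A | data) = (0.24896) / (0.27674) = 0.89962.

0.8996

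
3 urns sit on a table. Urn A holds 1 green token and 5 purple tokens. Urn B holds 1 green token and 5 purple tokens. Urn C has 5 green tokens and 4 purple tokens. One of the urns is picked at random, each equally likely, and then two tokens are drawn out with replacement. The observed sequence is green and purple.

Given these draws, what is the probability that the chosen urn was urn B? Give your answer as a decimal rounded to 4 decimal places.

0.2647

Compute the likelihood of the observed sequence for each case: P(data | urn A) = (1/6)(5/6) = 5/36; P(data | urn B) = (1/6)(5/6) = 5/36; P(data | urn C) = (5/9)(4/9) = 20/81.
Weighting by the prior gives 1/3 · 5/36 = 5/108, 1/3 · 5/36 = 5/108, 1/3 · 20/81 = 20/243; these sum to 85/486.
Therefore the posterior P(urn B | data) = (5/108) / (85/486) = 9/34.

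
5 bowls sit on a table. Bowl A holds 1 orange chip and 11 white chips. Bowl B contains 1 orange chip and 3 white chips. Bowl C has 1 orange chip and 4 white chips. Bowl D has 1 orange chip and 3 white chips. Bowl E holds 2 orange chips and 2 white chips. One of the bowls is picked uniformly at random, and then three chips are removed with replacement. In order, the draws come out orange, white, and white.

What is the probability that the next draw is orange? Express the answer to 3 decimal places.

Compute the likelihood of the observed sequence for each case: P(data | bowl A) = (1/12)(11/12)(11/12) = 0.070023; P(data | bowl B) = (1/4)(3/4)(3/4) = 0.14062; P(data | bowl C) = (1/5)(4/5)(4/5) = 0.128; P(data | bowl D) = (1/4)(3/4)(3/4) = 0.14062; P(data | bowl E) = (2/4)(2/4)(2/4) = 0.125.
Weighting by the prior gives 1/5 · 0.070023 = 0.014005, 1/5 · 0.14062 = 0.028125, 1/5 · 0.128 = 0.0256, 1/5 · 0.14062 = 0.028125, 1/5 · 0.125 = 0.025; these sum to 0.12085.
Dividing through by the total gives posterior P(bowl A | data) = 0.11588, P(bowl B | data) = 0.23272, P(bowl C | data) = 0.21182, P(bowl D | data) = 0.23272, P(bowl E | data) = 0.20686.
So P(orange next | data) = Σ P(orange next | H) P(H | data) = (1/12)(0.11588) + (1/4)(0.23272) + (1/5)(0.21182) + (1/4)(0.23272) + (1/2)(0.20686) = 0.27181.

0.272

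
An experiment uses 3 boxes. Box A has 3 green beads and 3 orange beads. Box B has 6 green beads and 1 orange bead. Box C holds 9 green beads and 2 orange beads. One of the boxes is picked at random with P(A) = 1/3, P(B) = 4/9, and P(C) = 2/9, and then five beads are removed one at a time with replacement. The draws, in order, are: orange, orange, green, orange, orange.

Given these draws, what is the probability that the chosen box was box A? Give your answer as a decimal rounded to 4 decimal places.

0.9668

For each hypothesis, P(data | H) works out to: P(data | box A) = (3/6)(3/6)(3/6)(3/6)(3/6) = 0.03125; P(data | box B) = (1/7)(1/7)(6/7)(1/7)(1/7) = 0.00035699; P(data | box C) = (2/11)(2/11)(9/11)(2/11)(2/11) = 0.00089413.
Weighting by the prior gives 1/3 · 0.03125 = 0.010417, 4/9 · 0.00035699 = 0.00015866, 2/9 · 0.00089413 = 0.00019869; these sum to 0.010774.
By Bayes' rule, P(box A | data) = (0.010417) / (0.010774) = 0.96683.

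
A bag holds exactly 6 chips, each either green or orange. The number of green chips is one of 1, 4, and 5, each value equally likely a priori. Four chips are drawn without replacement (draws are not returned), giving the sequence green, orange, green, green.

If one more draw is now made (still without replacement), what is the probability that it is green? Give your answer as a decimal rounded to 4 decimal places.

0.7778

The likelihood of the observed sequence under each hypothesis: P(data | r = 1) = (1/6)(5/5)(0/4) = 0; P(data | r = 4) = (4/6)(2/5)(3/4)(2/3) = 2/15; P(data | r = 5) = (5/6)(1/5)(4/4)(3/3) = 1/6.
Weighting by the prior gives 1/3 · 0 = 0, 1/3 · 2/15 = 2/45, 1/3 · 1/6 = 1/18; these sum to 1/10.
Dividing through by the total gives posterior P(r = 1 | data) = 0, P(r = 4 | data) = 4/9, P(r = 5 | data) = 5/9.
Averaging over the posterior, P(green next | data) = (1/2)(4/9) + (1)(5/9) = 7/9.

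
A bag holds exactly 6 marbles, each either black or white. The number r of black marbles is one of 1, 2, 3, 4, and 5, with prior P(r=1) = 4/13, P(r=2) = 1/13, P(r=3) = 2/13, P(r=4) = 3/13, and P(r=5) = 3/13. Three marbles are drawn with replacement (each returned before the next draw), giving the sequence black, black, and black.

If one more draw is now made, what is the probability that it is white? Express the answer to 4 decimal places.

Compute the likelihood of the observed sequence for each case: P(data | r = 1) = (1/6)(1/6)(1/6) = 1/216; P(data | r = 2) = (2/6)(2/6)(2/6) = 1/27; P(data | r = 3) = (3/6)(3/6)(3/6) = 1/8; P(data | r = 4) = (4/6)(4/6)(4/6) = 8/27; P(data | r = 5) = (5/6)(5/6)(5/6) = 125/216.
The prior-weighted likelihoods are 4/13 · 1/216 = 1/702, 1/13 · 1/27 = 1/351, 2/13 · 1/8 = 1/52, 3/13 · 8/27 = 8/117, 3/13 · 125/216 = 125/936; summing to 211/936.
Dividing through by the total gives posterior P(r = 1 | data) = 0.0063191, P(r = 2 | data) = 0.012638, P(r = 3 | data) = 0.085308, P(r = 4 | data) = 0.30332, P(r = 5 | data) = 0.59242.
The predictive probability is P(white next | data) = (5/6)(0.0063191) + (2/3)(0.012638) + (1/2)(0.085308) + (1/3)(0.30332) + (1/6)(0.59242) = 0.25619.

0.2562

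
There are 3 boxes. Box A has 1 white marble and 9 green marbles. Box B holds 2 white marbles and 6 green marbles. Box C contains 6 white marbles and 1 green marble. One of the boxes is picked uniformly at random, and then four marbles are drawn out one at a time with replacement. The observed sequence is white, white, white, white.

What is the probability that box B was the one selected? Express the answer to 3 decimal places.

Under each hypothesis, the probability of the observed sequence is: P(data | box A) = (1/10)(1/10)(1/10)(1/10) = 0.0001; P(data | box B) = (2/8)(2/8)(2/8)(2/8) = 0.0039062; P(data | box C) = (6/7)(6/7)(6/7)(6/7) = 0.53978.
Multiplying each by its prior: 1/3 · 0.0001 = 3.3333e-05, 1/3 · 0.0039062 = 0.0013021, 1/3 · 0.53978 = 0.17993; these sum to 0.18126.
By Bayes' rule, P(box B | data) = (0.0013021) / (0.18126) = 0.0071835.

0.007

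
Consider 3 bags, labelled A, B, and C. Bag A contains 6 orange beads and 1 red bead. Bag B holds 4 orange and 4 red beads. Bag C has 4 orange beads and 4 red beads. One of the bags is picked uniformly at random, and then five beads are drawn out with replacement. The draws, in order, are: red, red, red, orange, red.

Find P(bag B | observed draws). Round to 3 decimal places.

For each hypothesis, P(data | H) works out to: P(data | bag A) = (1/7)(1/7)(1/7)(6/7)(1/7) = 0.00035699; P(data | bag B) = (4/8)(4/8)(4/8)(4/8)(4/8) = 0.03125; P(data | bag C) = (4/8)(4/8)(4/8)(4/8)(4/8) = 0.03125.
The prior-weighted likelihoods are 1/3 · 0.00035699 = 0.000119, 1/3 · 0.03125 = 0.010417, 1/3 · 0.03125 = 0.010417; summing to 0.020952.
Hence P(bag B | data) = (0.010417) / (0.020952) = 0.49716.

0.497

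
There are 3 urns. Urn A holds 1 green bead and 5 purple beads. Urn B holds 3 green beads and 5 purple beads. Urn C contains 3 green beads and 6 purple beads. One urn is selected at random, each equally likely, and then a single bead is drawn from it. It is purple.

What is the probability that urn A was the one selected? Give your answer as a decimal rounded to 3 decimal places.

0.392

The likelihood of this draw under each hypothesis: P(data | urn A) = (5/6) = 5/6; P(data | urn B) = (5/8) = 5/8; P(data | urn C) = (6/9) = 2/3.
Multiplying each by its prior: 1/3 · 5/6 = 5/18, 1/3 · 5/8 = 5/24, 1/3 · 2/3 = 2/9; with total 17/24.
Therefore the posterior P(urn A | data) = (5/18) / (17/24) = 20/51.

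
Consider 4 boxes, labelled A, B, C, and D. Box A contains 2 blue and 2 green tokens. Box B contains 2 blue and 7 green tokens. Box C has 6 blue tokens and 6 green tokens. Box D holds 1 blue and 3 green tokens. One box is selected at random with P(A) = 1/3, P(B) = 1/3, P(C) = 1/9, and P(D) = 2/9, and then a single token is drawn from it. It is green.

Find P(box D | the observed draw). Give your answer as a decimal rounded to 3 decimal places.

0.257

The likelihood of this draw under each hypothesis: P(data | box A) = (2/4) = 1/2; P(data | box B) = (7/9) = 7/9; P(data | box C) = (6/12) = 1/2; P(data | box D) = (3/4) = 3/4.
The prior-weighted likelihoods are 1/3 · 1/2 = 1/6, 1/3 · 7/9 = 7/27, 1/9 · 1/2 = 1/18, 2/9 · 3/4 = 1/6; these sum to 35/54.
Therefore the posterior P(box D | data) = (1/6) / (35/54) = 9/35.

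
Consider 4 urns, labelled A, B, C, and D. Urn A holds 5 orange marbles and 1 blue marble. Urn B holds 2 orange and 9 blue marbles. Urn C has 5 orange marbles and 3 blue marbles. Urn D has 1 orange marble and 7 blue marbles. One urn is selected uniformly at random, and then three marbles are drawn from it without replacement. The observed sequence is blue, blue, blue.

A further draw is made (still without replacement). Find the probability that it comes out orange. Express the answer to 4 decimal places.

For each hypothesis, P(data | H) works out to: P(data | urn A) = (1/6)(0/5) = 0; P(data | urn B) = (9/11)(8/10)(7/9) = 0.50909; P(data | urn C) = (3/8)(2/7)(1/6) = 0.017857; P(data | urn D) = (7/8)(6/7)(5/6) = 0.625.
The prior-weighted likelihoods are 1/4 · 0 = 0, 1/4 · 0.50909 = 0.12727, 1/4 · 0.017857 = 0.0044643, 1/4 · 0.625 = 0.15625; these sum to 0.28799.
Normalising, the posterior is P(urn A | data) = 0, P(urn B | data) = 0.44194, P(urn C | data) = 0.015502, P(urn D | data) = 0.54256.
The predictive probability is P(orange next | data) = (1/4)(0.44194) + (1)(0.015502) + (1/5)(0.54256) = 0.2345.

0.2345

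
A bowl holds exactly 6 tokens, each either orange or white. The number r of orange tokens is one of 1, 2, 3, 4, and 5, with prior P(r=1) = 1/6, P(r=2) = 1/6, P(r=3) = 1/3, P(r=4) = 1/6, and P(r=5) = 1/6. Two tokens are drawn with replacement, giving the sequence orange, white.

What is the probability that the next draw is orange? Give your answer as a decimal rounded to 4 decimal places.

0.5000

Compute the likelihood of the observed sequence for each case: P(data | r = 1) = (1/6)(5/6) = 5/36; P(data | r = 2) = (2/6)(4/6) = 2/9; P(data | r = 3) = (3/6)(3/6) = 1/4; P(data | r = 4) = (4/6)(2/6) = 2/9; P(data | r = 5) = (5/6)(1/6) = 5/36.
Multiplying each by its prior: 1/6 · 5/36 = 5/216, 1/6 · 2/9 = 1/27, 1/3 · 1/4 = 1/12, 1/6 · 2/9 = 1/27, 1/6 · 5/36 = 5/216; summing to 11/54.
Dividing through by the total gives posterior P(r = 1 | data) = 5/44, P(r = 2 | data) = 2/11, P(r = 3 | data) = 9/22, P(r = 4 | data) = 2/11, P(r = 5 | data) = 5/44.
Averaging over the posterior, P(orange next | data) = (1/6)(5/44) + (1/3)(2/11) + (1/2)(9/22) + (2/3)(2/11) + (5/6)(5/44) = 1/2.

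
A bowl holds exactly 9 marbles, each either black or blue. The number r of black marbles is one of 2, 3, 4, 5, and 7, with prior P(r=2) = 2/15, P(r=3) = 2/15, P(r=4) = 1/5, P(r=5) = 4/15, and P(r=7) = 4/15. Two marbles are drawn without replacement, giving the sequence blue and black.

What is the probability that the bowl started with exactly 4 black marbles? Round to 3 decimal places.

0.231

For each hypothesis, P(data | H) works out to: P(data | r = 2) = (7/9)(2/8) = 7/36; P(data | r = 3) = (6/9)(3/8) = 1/4; P(data | r = 4) = (5/9)(4/8) = 5/18; P(data | r = 5) = (4/9)(5/8) = 5/18; P(data | r = 7) = (2/9)(7/8) = 7/36.
Weighting by the prior gives 2/15 · 7/36 = 7/270, 2/15 · 1/4 = 1/30, 1/5 · 5/18 = 1/18, 4/15 · 5/18 = 2/27, 4/15 · 7/36 = 7/135; with total 13/54.
Hence P(r = 4 | data) = (1/18) / (13/54) = 3/13.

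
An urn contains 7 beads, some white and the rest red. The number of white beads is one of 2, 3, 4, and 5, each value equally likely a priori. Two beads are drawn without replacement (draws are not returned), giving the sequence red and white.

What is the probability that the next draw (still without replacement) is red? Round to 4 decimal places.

0.5000

The likelihood of the observed sequence under each hypothesis: P(data | r = 2) = (5/7)(2/6) = 5/21; P(data | r = 3) = (4/7)(3/6) = 2/7; P(data | r = 4) = (3/7)(4/6) = 2/7; P(data | r = 5) = (2/7)(5/6) = 5/21.
The prior-weighted likelihoods are 1/4 · 5/21 = 5/84, 1/4 · 2/7 = 1/14, 1/4 · 2/7 = 1/14, 1/4 · 5/21 = 5/84; summing to 11/42.
The posterior is then P(r = 2 | data) = 5/22, P(r = 3 | data) = 3/11, P(r = 4 | data) = 3/11, P(r = 5 | data) = 5/22.
The predictive probability is P(red next | data) = (4/5)(5/22) + (3/5)(3/11) + (2/5)(3/11) + (1/5)(5/22) = 1/2.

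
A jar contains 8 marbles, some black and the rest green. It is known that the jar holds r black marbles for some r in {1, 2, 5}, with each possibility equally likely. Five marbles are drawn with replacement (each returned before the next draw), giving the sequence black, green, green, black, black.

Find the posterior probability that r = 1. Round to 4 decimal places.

0.0335

Compute the likelihood of the observed sequence for each case: P(data | r = 1) = (1/8)(7/8)(7/8)(1/8)(1/8) = 0.0014954; P(data | r = 2) = (2/8)(6/8)(6/8)(2/8)(2/8) = 0.0087891; P(data | r = 5) = (5/8)(3/8)(3/8)(5/8)(5/8) = 0.034332.
Multiplying each by its prior: 1/3 · 0.0014954 = 0.00049845, 1/3 · 0.0087891 = 0.0029297, 1/3 · 0.034332 = 0.011444; with total 0.014872.
Therefore the posterior P(r = 1 | data) = (0.00049845) / (0.014872) = 0.033516.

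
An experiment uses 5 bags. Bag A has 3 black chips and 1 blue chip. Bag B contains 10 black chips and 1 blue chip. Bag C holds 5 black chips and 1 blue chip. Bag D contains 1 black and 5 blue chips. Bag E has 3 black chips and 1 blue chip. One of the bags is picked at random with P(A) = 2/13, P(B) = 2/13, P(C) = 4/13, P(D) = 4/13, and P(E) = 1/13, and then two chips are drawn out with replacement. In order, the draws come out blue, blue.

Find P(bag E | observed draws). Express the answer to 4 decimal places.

The likelihood of the observed sequence under each hypothesis: P(data | bag A) = (1/4)(1/4) = 0.0625; P(data | bag B) = (1/11)(1/11) = 0.0082645; P(data | bag C) = (1/6)(1/6) = 0.027778; P(data | bag D) = (5/6)(5/6) = 0.69444; P(data | bag E) = (1/4)(1/4) = 0.0625.
The prior-weighted likelihoods are 2/13 · 0.0625 = 0.0096154, 2/13 · 0.0082645 = 0.0012715, 4/13 · 0.027778 = 0.008547, 4/13 · 0.69444 = 0.21368, 1/13 · 0.0625 = 0.0048077; these sum to 0.23792.
Hence P(bag E | data) = (0.0048077) / (0.23792) = 0.020207.

0.0202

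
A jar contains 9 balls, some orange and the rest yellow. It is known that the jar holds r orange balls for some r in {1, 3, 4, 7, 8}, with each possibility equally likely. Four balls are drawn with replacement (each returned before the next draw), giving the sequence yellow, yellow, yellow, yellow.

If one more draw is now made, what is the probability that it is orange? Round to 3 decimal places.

For each hypothesis, P(data | H) works out to: P(data | r = 1) = (8/9)(8/9)(8/9)(8/9) = 0.6243; P(data | r = 3) = (6/9)(6/9)(6/9)(6/9) = 0.19753; P(data | r = 4) = (5/9)(5/9)(5/9)(5/9) = 0.09526; P(data | r = 7) = (2/9)(2/9)(2/9)(2/9) = 0.0024387; P(data | r = 8) = (1/9)(1/9)(1/9)(1/9) = 0.00015242.
Multiplying each by its prior: 1/5 · 0.6243 = 0.12486, 1/5 · 0.19753 = 0.039506, 1/5 · 0.09526 = 0.019052, 1/5 · 0.0024387 = 0.00048773, 1/5 · 0.00015242 = 3.0483e-05; these sum to 0.18394.
Dividing through by the total gives posterior P(r = 1 | data) = 0.67882, P(r = 3 | data) = 0.21478, P(r = 4 | data) = 0.10358, P(r = 7 | data) = 0.0026516, P(r = 8 | data) = 0.00016573.
The predictive probability is P(orange next | data) = (1/9)(0.67882) + (1/3)(0.21478) + (4/9)(0.10358) + (7/9)(0.0026516) + (8/9)(0.00016573) = 0.19526.

0.195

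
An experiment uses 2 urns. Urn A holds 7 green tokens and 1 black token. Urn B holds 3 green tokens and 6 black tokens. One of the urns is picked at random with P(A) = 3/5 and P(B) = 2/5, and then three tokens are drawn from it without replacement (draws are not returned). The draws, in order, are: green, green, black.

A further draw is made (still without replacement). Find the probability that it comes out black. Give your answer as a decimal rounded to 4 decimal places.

0.2299

The likelihood of the observed sequence under each hypothesis: P(data | urn A) = (7/8)(6/7)(1/6) = 1/8; P(data | urn B) = (3/9)(2/8)(6/7) = 1/14.
The prior-weighted likelihoods are 3/5 · 1/8 = 3/40, 2/5 · 1/14 = 1/35; these sum to 29/280.
The posterior is then P(urn A | data) = 21/29, P(urn B | data) = 8/29.
So P(black next | data) = Σ P(black next | H) P(H | data) = (0)(21/29) + (5/6)(8/29) = 20/87.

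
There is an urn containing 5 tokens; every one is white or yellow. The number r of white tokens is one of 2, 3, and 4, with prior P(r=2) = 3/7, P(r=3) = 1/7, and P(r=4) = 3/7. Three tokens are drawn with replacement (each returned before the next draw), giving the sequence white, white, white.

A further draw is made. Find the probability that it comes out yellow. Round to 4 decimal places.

0.2617

Compute the likelihood of the observed sequence for each case: P(data | r = 2) = (2/5)(2/5)(2/5) = 8/125; P(data | r = 3) = (3/5)(3/5)(3/5) = 27/125; P(data | r = 4) = (4/5)(4/5)(4/5) = 64/125.
Multiplying each by its prior: 3/7 · 8/125 = 24/875, 1/7 · 27/125 = 27/875, 3/7 · 64/125 = 192/875; these sum to 243/875.
Normalising, the posterior is P(r = 2 | data) = 8/81, P(r = 3 | data) = 1/9, P(r = 4 | data) = 64/81.
The predictive probability is P(yellow next | data) = (3/5)(8/81) + (2/5)(1/9) + (1/5)(64/81) = 106/405.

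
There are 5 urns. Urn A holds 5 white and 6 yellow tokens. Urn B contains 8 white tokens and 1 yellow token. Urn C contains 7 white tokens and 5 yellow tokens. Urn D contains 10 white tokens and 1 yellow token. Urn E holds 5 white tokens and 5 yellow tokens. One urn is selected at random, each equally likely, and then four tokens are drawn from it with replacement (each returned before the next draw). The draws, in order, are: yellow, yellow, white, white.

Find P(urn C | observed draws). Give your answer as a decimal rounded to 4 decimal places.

0.2959

Compute the likelihood of the observed sequence for each case: P(data | urn A) = (6/11)(6/11)(5/11)(5/11) = 0.061471; P(data | urn B) = (1/9)(1/9)(8/9)(8/9) = 0.0097546; P(data | urn C) = (5/12)(5/12)(7/12)(7/12) = 0.059076; P(data | urn D) = (1/11)(1/11)(10/11)(10/11) = 0.0068301; P(data | urn E) = (5/10)(5/10)(5/10)(5/10) = 0.0625.
Weighting by the prior gives 1/5 · 0.061471 = 0.012294, 1/5 · 0.0097546 = 0.0019509, 1/5 · 0.059076 = 0.011815, 1/5 · 0.0068301 = 0.001366, 1/5 · 0.0625 = 0.0125; summing to 0.039926.
Therefore the posterior P(urn C | data) = (0.011815) / (0.039926) = 0.29592.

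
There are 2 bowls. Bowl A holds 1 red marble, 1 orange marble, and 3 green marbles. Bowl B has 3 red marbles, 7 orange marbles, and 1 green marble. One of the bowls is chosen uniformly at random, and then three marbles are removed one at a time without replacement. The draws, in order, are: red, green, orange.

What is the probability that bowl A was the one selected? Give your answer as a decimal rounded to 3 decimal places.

Compute the likelihood of the observed sequence for each case: P(data | bowl A) = (1/5)(3/4)(1/3) = 0.05; P(data | bowl B) = (3/11)(1/10)(7/9) = 0.021212.
Weighting by the prior gives 1/2 · 0.05 = 0.025, 1/2 · 0.021212 = 0.010606; with total 0.035606.
By Bayes' rule, P(bowl A | data) = (0.025) / (0.035606) = 0.70213.

0.702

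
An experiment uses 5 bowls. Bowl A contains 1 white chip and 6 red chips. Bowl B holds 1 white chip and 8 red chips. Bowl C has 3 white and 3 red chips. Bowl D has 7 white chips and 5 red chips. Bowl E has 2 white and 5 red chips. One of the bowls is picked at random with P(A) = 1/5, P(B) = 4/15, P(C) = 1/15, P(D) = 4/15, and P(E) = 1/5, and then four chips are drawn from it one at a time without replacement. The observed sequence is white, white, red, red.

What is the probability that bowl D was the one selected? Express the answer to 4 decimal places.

Compute the likelihood of the observed sequence for each case: P(data | bowl A) = (1/7)(0/6) = 0; P(data | bowl B) = (1/9)(0/8) = 0; P(data | bowl C) = (3/6)(2/5)(3/4)(2/3) = 0.1; P(data | bowl D) = (7/12)(6/11)(5/10)(4/9) = 0.070707; P(data | bowl E) = (2/7)(1/6)(5/5)(4/4) = 0.047619.
Weighting by the prior gives 1/5 · 0 = 0, 4/15 · 0 = 0, 1/15 · 0.1 = 0.0066667, 4/15 · 0.070707 = 0.018855, 1/5 · 0.047619 = 0.0095238; summing to 0.035046.
Therefore the posterior P(bowl D | data) = (0.018855) / (0.035046) = 0.53802.

0.5380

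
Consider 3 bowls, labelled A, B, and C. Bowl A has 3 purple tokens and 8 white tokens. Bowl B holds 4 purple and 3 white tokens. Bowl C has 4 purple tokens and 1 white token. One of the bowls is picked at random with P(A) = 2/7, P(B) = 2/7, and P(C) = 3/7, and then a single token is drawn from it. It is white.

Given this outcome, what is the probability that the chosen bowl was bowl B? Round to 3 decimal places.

0.294

Compute the likelihood of this draw for each case: P(data | bowl A) = (8/11) = 0.72727; P(data | bowl B) = (3/7) = 0.42857; P(data | bowl C) = (1/5) = 0.2.
Multiplying each by its prior: 2/7 · 0.72727 = 0.20779, 2/7 · 0.42857 = 0.12245, 3/7 · 0.2 = 0.085714; with total 0.41596.
By Bayes' rule, P(bowl B | data) = (0.12245) / (0.41596) = 0.29438.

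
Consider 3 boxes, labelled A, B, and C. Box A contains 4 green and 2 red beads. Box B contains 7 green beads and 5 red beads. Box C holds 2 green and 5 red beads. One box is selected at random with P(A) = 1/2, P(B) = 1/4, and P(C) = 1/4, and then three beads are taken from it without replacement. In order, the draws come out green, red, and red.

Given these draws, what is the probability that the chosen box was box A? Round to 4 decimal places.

0.3102

Under each hypothesis, the probability of the observed sequence is: P(data | box A) = (4/6)(2/5)(1/4) = 0.066667; P(data | box B) = (7/12)(5/11)(4/10) = 0.10606; P(data | box C) = (2/7)(5/6)(4/5) = 0.19048.
Multiplying each by its prior: 1/2 · 0.066667 = 0.033333, 1/4 · 0.10606 = 0.026515, 1/4 · 0.19048 = 0.047619; these sum to 0.10747.
Hence P(box A | data) = (0.033333) / (0.10747) = 0.31017.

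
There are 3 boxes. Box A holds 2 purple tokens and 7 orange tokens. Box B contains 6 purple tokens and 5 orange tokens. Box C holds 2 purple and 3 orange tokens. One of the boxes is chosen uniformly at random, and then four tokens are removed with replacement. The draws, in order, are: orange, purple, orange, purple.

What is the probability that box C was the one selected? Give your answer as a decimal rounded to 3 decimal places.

0.387

Compute the likelihood of the observed sequence for each case: P(data | box A) = (7/9)(2/9)(7/9)(2/9) = 0.029873; P(data | box B) = (5/11)(6/11)(5/11)(6/11) = 0.061471; P(data | box C) = (3/5)(2/5)(3/5)(2/5) = 0.0576.
Multiplying each by its prior: 1/3 · 0.029873 = 0.0099578, 1/3 · 0.061471 = 0.02049, 1/3 · 0.0576 = 0.0192; with total 0.049648.
Therefore the posterior P(box C | data) = (0.0192) / (0.049648) = 0.38672.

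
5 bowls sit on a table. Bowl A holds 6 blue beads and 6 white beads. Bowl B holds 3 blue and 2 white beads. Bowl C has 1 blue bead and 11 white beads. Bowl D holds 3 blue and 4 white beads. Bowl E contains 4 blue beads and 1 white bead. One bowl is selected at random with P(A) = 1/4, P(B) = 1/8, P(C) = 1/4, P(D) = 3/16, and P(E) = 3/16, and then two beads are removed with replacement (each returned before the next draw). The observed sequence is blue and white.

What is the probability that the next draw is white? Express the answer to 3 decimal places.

The likelihood of the observed sequence under each hypothesis: P(data | bowl A) = (6/12)(6/12) = 0.25; P(data | bowl B) = (3/5)(2/5) = 0.24; P(data | bowl C) = (1/12)(11/12) = 0.076389; P(data | bowl D) = (3/7)(4/7) = 0.2449; P(data | bowl E) = (4/5)(1/5) = 0.16.
The prior-weighted likelihoods are 1/4 · 0.25 = 0.0625, 1/8 · 0.24 = 0.03, 1/4 · 0.076389 = 0.019097, 3/16 · 0.2449 = 0.045918, 3/16 · 0.16 = 0.03; summing to 0.18752.
The posterior is then P(bowl A | data) = 0.33331, P(bowl B | data) = 0.15999, P(bowl C | data) = 0.10184, P(bowl D | data) = 0.24488, P(bowl E | data) = 0.15999.
Averaging over the posterior, P(white next | data) = (1/2)(0.33331) + (2/5)(0.15999) + (11/12)(0.10184) + (4/7)(0.24488) + (1/5)(0.15999) = 0.49593.

0.496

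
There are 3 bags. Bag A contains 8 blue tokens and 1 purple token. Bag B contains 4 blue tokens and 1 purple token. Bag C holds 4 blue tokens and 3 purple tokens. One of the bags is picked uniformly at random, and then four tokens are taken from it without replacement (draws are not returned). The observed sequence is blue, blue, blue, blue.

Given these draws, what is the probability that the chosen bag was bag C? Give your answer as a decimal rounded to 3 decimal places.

For each hypothesis, P(data | H) works out to: P(data | bag A) = (8/9)(7/8)(6/7)(5/6) = 5/9; P(data | bag B) = (4/5)(3/4)(2/3)(1/2) = 1/5; P(data | bag C) = (4/7)(3/6)(2/5)(1/4) = 1/35.
The prior-weighted likelihoods are 1/3 · 5/9 = 5/27, 1/3 · 1/5 = 1/15, 1/3 · 1/35 = 1/105; with total 247/945.
Therefore the posterior P(bag C | data) = (1/105) / (247/945) = 9/247.

0.036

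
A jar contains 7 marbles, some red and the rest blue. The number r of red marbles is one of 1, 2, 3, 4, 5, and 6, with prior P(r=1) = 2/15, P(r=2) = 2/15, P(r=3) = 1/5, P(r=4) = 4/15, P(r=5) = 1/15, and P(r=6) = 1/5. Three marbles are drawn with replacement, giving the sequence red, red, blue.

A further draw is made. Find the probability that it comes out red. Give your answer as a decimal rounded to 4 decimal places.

0.5832

For each hypothesis, P(data | H) works out to: P(data | r = 1) = (1/7)(1/7)(6/7) = 0.017493; P(data | r = 2) = (2/7)(2/7)(5/7) = 0.058309; P(data | r = 3) = (3/7)(3/7)(4/7) = 0.10496; P(data | r = 4) = (4/7)(4/7)(3/7) = 0.13994; P(data | r = 5) = (5/7)(5/7)(2/7) = 0.14577; P(data | r = 6) = (6/7)(6/7)(1/7) = 0.10496.
The prior-weighted likelihoods are 2/15 · 0.017493 = 0.0023324, 2/15 · 0.058309 = 0.0077745, 1/5 · 0.10496 = 0.020991, 4/15 · 0.13994 = 0.037318, 1/15 · 0.14577 = 0.0097182, 1/5 · 0.10496 = 0.020991; with total 0.099125.
Normalising, the posterior is P(r = 1 | data) = 0.023529, P(r = 2 | data) = 0.078431, P(r = 3 | data) = 0.21176, P(r = 4 | data) = 0.37647, P(r = 5 | data) = 0.098039, P(r = 6 | data) = 0.21176.
Averaging over the posterior, P(red next | data) = (1/7)(0.023529) + (2/7)(0.078431) + (3/7)(0.21176) + (4/7)(0.37647) + (5/7)(0.098039) + (6/7)(0.21176) = 0.58319.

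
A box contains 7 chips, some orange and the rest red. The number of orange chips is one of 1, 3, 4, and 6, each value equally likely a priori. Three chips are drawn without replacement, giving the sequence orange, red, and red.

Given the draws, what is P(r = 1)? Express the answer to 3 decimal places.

Under each hypothesis, the probability of the observed sequence is: P(data | r = 1) = (1/7)(6/6)(5/5) = 1/7; P(data | r = 3) = (3/7)(4/6)(3/5) = 6/35; P(data | r = 4) = (4/7)(3/6)(2/5) = 4/35; P(data | r = 6) = (6/7)(1/6)(0/5) = 0.
Weighting by the prior gives 1/4 · 1/7 = 1/28, 1/4 · 6/35 = 3/70, 1/4 · 4/35 = 1/35, 1/4 · 0 = 0; these sum to 3/28.
Therefore the posterior P(r = 1 | data) = (1/28) / (3/28) = 1/3.

0.333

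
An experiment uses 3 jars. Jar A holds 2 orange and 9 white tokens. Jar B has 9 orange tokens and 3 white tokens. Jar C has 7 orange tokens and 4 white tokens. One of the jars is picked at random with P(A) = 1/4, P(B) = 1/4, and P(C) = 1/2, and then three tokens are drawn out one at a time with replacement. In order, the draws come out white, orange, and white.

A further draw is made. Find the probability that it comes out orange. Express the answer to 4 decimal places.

0.4880

The likelihood of the observed sequence under each hypothesis: P(data | jar A) = (9/11)(2/11)(9/11) = 0.12171; P(data | jar B) = (3/12)(9/12)(3/12) = 0.046875; P(data | jar C) = (4/11)(7/11)(4/11) = 0.084147.
Weighting by the prior gives 1/4 · 0.12171 = 0.030428, 1/4 · 0.046875 = 0.011719, 1/2 · 0.084147 = 0.042074; summing to 0.084221.
Dividing through by the total gives posterior P(jar A | data) = 0.36129, P(jar B | data) = 0.13914, P(jar C | data) = 0.49956.
So P(orange next | data) = Σ P(orange next | H) P(H | data) = (2/11)(0.36129) + (3/4)(0.13914) + (7/11)(0.49956) = 0.48795.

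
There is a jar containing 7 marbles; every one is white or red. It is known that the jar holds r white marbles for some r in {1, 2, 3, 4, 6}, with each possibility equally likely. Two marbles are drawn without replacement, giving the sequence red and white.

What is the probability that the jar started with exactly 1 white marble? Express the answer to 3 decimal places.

0.130

The likelihood of the observed sequence under each hypothesis: P(data | r = 1) = (6/7)(1/6) = 1/7; P(data | r = 2) = (5/7)(2/6) = 5/21; P(data | r = 3) = (4/7)(3/6) = 2/7; P(data | r = 4) = (3/7)(4/6) = 2/7; P(data | r = 6) = (1/7)(6/6) = 1/7.
Multiplying each by its prior: 1/5 · 1/7 = 1/35, 1/5 · 5/21 = 1/21, 1/5 · 2/7 = 2/35, 1/5 · 2/7 = 2/35, 1/5 · 1/7 = 1/35; summing to 23/105.
So P(r = 1 | data) = (1/35) / (23/105) = 3/23.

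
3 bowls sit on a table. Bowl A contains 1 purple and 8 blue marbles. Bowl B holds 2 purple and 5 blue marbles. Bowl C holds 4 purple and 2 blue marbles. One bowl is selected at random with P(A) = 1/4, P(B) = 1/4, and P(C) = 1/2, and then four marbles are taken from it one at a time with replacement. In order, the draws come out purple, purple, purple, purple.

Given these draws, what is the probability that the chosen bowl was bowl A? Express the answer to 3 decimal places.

0.000

Under each hypothesis, the probability of the observed sequence is: P(data | bowl A) = (1/9)(1/9)(1/9)(1/9) = 0.00015242; P(data | bowl B) = (2/7)(2/7)(2/7)(2/7) = 0.0066639; P(data | bowl C) = (4/6)(4/6)(4/6)(4/6) = 0.19753.
Multiplying each by its prior: 1/4 · 0.00015242 = 3.8104e-05, 1/4 · 0.0066639 = 0.001666, 1/2 · 0.19753 = 0.098765; summing to 0.10047.
So P(bowl A | data) = (3.8104e-05) / (0.10047) = 0.00037926.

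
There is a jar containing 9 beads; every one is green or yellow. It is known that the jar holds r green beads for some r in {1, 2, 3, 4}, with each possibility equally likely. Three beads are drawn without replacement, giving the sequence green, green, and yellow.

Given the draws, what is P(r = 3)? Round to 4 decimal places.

For each hypothesis, P(data | H) works out to: P(data | r = 1) = (1/9)(0/8) = 0; P(data | r = 2) = (2/9)(1/8)(7/7) = 0.027778; P(data | r = 3) = (3/9)(2/8)(6/7) = 0.071429; P(data | r = 4) = (4/9)(3/8)(5/7) = 0.11905.
Weighting by the prior gives 1/4 · 0 = 0, 1/4 · 0.027778 = 0.0069444, 1/4 · 0.071429 = 0.017857, 1/4 · 0.11905 = 0.029762; these sum to 0.054563.
Therefore the posterior P(r = 3 | data) = (0.017857) / (0.054563) = 0.32727.

0.3273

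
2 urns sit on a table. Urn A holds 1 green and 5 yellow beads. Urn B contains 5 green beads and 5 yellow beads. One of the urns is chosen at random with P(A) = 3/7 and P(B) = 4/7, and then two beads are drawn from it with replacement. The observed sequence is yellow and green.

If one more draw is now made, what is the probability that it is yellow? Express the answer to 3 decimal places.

The likelihood of the observed sequence under each hypothesis: P(data | urn A) = (5/6)(1/6) = 5/36; P(data | urn B) = (5/10)(5/10) = 1/4.
Weighting by the prior gives 3/7 · 5/36 = 5/84, 4/7 · 1/4 = 1/7; summing to 17/84.
The posterior is then P(urn A | data) = 5/17, P(urn B | data) = 12/17.
The predictive probability is P(yellow next | data) = (5/6)(5/17) + (1/2)(12/17) = 61/102.

0.598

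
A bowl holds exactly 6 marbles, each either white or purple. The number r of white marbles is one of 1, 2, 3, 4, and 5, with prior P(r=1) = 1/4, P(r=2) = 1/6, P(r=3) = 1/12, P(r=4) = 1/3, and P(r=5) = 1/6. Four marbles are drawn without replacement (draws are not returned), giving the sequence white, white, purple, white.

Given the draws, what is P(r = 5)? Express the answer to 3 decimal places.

0.364

Under each hypothesis, the probability of the observed sequence is: P(data | r = 1) = (1/6)(0/5) = 0; P(data | r = 2) = (2/6)(1/5)(4/4)(0/3) = 0; P(data | r = 3) = (3/6)(2/5)(3/4)(1/3) = 1/20; P(data | r = 4) = (4/6)(3/5)(2/4)(2/3) = 2/15; P(data | r = 5) = (5/6)(4/5)(1/4)(3/3) = 1/6.
Multiplying each by its prior: 1/4 · 0 = 0, 1/6 · 0 = 0, 1/12 · 1/20 = 1/240, 1/3 · 2/15 = 2/45, 1/6 · 1/6 = 1/36; summing to 11/144.
Hence P(r = 5 | data) = (1/36) / (11/144) = 4/11.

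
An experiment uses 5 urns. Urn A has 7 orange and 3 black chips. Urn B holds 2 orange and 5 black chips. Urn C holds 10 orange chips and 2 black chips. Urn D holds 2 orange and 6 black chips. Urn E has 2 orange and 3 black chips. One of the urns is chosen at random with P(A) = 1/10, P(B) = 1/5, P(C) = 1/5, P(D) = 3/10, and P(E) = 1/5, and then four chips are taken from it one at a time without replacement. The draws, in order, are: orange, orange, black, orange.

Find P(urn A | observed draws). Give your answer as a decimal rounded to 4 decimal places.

The likelihood of the observed sequence under each hypothesis: P(data | urn A) = (7/10)(6/9)(3/8)(5/7) = 0.125; P(data | urn B) = (2/7)(1/6)(5/5)(0/4) = 0; P(data | urn C) = (10/12)(9/11)(2/10)(8/9) = 0.12121; P(data | urn D) = (2/8)(1/7)(6/6)(0/5) = 0; P(data | urn E) = (2/5)(1/4)(3/3)(0/2) = 0.
Weighting by the prior gives 1/10 · 0.125 = 0.0125, 1/5 · 0 = 0, 1/5 · 0.12121 = 0.024242, 3/10 · 0 = 0, 1/5 · 0 = 0; with total 0.036742.
Therefore the posterior P(urn A | data) = (0.0125) / (0.036742) = 0.34021.

0.3402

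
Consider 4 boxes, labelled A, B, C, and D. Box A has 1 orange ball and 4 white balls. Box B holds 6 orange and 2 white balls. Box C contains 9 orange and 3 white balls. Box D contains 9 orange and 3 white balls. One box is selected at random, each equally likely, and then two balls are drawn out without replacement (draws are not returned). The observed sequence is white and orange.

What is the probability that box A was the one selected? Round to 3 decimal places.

0.243

Under each hypothesis, the probability of the observed sequence is: P(data | box A) = (4/5)(1/4) = 0.2; P(data | box B) = (2/8)(6/7) = 0.21429; P(data | box C) = (3/12)(9/11) = 0.20455; P(data | box D) = (3/12)(9/11) = 0.20455.
The prior-weighted likelihoods are 1/4 · 0.2 = 0.05, 1/4 · 0.21429 = 0.053571, 1/4 · 0.20455 = 0.051136, 1/4 · 0.20455 = 0.051136; with total 0.20584.
Hence P(box A | data) = (0.05) / (0.20584) = 0.2429.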